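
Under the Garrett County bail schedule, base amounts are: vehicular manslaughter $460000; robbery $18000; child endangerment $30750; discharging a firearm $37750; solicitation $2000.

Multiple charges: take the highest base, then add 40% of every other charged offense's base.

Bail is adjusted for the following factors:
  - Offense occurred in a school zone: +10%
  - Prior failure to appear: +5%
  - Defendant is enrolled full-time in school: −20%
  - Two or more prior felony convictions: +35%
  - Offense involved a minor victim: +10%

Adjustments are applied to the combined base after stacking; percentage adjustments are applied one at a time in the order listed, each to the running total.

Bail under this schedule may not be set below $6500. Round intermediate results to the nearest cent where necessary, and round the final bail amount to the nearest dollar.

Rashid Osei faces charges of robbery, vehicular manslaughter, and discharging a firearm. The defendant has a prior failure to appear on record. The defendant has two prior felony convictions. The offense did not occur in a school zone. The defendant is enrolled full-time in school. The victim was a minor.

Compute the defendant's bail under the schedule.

Base amounts from the schedule: robbery $18000; vehicular manslaughter $460000; discharging a firearm $37750.
Stacking rule: highest base plus 40% of each additional charge. Highest is vehicular manslaughter at $460000. Additional: $18000 × 40% = $7200; $37750 × 40% = $15100. Combined base = $460000 + $22300 = $482300.
Prior failure to appear (+5%): $482300 × 1.05 = $506415.
Defendant is enrolled full-time in school (−20%): $506415 × 0.8 = $405132.
Two or more prior felony convictions (+35%): $405132 × 1.35 = $546928.20.
Offense involved a minor victim (+10%): $546928.20 × 1.1 = $601621.02.
$601621.02 is at or above the $6500 minimum.
Rounded to the nearest dollar: $601621.

$601621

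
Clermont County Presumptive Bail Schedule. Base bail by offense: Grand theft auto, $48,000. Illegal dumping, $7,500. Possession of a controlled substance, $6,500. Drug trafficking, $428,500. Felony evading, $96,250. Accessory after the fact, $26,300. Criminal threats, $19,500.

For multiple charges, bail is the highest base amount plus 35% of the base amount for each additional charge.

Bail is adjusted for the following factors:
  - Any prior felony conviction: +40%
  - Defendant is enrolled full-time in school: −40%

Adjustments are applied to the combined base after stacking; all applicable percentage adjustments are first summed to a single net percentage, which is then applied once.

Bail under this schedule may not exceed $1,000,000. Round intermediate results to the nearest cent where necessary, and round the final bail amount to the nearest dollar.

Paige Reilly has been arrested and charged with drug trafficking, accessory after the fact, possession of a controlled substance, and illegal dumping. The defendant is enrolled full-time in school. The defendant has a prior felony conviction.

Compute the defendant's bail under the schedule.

Base amounts from the schedule: drug trafficking $428,500; accessory after the fact $26,300; possession of a controlled substance $6,500; illegal dumping $7,500.
Stacking rule: highest base plus 35% of each additional charge. Highest is drug trafficking at $428,500. Additional: $26,300 × 35% = $9,205; $6,500 × 35% = $2,275; $7,500 × 35% = $2,625. Combined base = $428,500 + $14,105 = $442,605.
Net percentage adjustment: +40% −40% = +0%. $442,605 × 1 = $442,605.
$442,605 is within the $1,000,000 maximum.

$442,605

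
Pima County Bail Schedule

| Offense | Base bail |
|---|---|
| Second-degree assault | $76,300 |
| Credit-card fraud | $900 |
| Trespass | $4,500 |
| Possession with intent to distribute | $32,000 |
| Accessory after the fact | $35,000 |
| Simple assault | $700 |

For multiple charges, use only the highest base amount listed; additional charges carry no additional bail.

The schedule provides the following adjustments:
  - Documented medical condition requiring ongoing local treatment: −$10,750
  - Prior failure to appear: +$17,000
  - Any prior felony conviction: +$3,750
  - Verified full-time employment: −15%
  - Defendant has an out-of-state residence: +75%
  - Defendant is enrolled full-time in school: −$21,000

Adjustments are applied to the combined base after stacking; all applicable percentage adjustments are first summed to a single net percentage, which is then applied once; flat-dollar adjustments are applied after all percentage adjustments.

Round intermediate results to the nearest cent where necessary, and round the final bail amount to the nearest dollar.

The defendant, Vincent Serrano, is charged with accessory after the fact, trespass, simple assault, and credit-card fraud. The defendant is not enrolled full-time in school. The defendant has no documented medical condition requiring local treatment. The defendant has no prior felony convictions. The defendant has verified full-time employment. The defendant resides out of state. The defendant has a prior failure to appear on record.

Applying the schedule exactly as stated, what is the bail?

$73,000

Base amounts from the schedule: accessory after the fact $35,000; trespass $4,500; simple assault $700; credit-card fraud $900.
Stacking rule: use the highest base only. Highest is accessory after the fact at $35,000. Combined base = $35,000.
Net percentage adjustment: −15% +75% = +60%. $35,000 × 1.6 = $56,000.
Prior failure to appear (+$17,000 flat): $56,000 + $17,000 = $73,000.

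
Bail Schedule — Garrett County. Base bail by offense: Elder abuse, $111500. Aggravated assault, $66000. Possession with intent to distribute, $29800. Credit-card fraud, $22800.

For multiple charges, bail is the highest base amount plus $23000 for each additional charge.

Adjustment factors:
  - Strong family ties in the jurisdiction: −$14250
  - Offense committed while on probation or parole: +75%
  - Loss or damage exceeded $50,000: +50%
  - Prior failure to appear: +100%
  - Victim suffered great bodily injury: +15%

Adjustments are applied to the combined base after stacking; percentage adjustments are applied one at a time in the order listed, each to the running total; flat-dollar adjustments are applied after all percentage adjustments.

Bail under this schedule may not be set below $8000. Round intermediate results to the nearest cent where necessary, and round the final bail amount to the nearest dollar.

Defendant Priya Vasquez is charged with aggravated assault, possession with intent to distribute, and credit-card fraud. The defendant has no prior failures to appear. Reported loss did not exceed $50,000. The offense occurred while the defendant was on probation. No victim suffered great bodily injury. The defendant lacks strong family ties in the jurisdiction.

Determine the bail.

$196000

Base amounts from the schedule: aggravated assault $66000; possession with intent to distribute $29800; credit-card fraud $22800.
Stacking rule: highest base plus $23000 per additional charge. Highest is aggravated assault at $66000; 2 additional charges → +$46000. Combined base = $112000.
Offense committed while on probation or parole (+75%): $112000 × 1.75 = $196000.
$196000 is at or above the $8000 minimum.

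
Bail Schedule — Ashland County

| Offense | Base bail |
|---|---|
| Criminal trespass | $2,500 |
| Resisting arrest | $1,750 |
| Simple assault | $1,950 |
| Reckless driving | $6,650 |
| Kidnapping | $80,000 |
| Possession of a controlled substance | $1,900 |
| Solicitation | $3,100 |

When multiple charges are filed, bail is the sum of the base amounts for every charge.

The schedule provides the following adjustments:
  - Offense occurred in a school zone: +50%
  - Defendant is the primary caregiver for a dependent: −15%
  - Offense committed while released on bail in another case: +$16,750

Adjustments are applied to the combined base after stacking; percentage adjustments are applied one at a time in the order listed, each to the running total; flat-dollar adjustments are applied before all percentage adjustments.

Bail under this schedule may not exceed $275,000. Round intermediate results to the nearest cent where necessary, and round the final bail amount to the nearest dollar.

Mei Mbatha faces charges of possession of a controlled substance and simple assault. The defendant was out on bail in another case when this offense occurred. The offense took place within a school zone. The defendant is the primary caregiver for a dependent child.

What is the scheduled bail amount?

Base amounts from the schedule: possession of a controlled substance $1,900; simple assault $1,950.
Stacking rule: sum of all bases. $1,900 + $1,950 = $3,850.
Offense committed while released on bail in another case (+$16,750 flat): $3,850 + $16,750 = $20,600.
Offense occurred in a school zone (+50%): $20,600 × 1.5 = $30,900.
Defendant is the primary caregiver for a dependent (−15%): $30,900 × 0.85 = $26,265.
$26,265 is within the $275,000 maximum.

$26,265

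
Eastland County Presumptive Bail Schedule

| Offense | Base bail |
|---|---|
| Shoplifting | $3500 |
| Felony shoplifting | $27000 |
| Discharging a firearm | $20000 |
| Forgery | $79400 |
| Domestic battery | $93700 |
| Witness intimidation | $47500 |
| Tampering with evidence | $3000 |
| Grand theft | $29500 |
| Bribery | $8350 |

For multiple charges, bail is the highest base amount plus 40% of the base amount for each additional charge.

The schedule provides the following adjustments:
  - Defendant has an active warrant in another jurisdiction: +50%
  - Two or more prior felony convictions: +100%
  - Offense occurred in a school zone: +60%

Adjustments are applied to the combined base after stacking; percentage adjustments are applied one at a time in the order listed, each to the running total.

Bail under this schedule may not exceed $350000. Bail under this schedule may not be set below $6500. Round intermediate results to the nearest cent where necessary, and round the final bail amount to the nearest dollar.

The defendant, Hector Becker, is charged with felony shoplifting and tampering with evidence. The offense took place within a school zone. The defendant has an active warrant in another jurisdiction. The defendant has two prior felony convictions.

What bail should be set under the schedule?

$135360

Base amounts from the schedule: felony shoplifting $27000; tampering with evidence $3000.
Stacking rule: highest base plus 40% of each additional charge. Highest is felony shoplifting at $27000. Additional: $3000 × 40% = $1200. Combined base = $27000 + $1200 = $28200.
Defendant has an active warrant in another jurisdiction (+50%): $28200 × 1.5 = $42300.
Two or more prior felony convictions (+100%): $42300 × 2 = $84600.
Offense occurred in a school zone (+60%): $84600 × 1.6 = $135360.
$135360 is within the $350000 maximum.
$135360 is at or above the $6500 minimum.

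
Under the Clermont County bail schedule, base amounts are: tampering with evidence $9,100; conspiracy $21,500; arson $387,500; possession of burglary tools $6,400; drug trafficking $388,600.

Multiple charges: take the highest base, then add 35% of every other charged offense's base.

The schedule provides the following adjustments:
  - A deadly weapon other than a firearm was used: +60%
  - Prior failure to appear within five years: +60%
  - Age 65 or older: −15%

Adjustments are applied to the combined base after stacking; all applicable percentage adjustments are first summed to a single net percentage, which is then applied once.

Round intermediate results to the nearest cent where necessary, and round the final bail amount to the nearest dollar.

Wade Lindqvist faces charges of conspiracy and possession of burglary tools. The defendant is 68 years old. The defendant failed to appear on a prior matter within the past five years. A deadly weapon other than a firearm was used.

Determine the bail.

Base amounts from the schedule: conspiracy $21,500; possession of burglary tools $6,400.
Stacking rule: highest base plus 35% of each additional charge. Highest is conspiracy at $21,500. Additional: $6,400 × 35% = $2,240. Combined base = $21,500 + $2,240 = $23,740.
Net percentage adjustment: +60% +60% −15% = +105%. $23,740 × 2.05 = $48,667.

$48,667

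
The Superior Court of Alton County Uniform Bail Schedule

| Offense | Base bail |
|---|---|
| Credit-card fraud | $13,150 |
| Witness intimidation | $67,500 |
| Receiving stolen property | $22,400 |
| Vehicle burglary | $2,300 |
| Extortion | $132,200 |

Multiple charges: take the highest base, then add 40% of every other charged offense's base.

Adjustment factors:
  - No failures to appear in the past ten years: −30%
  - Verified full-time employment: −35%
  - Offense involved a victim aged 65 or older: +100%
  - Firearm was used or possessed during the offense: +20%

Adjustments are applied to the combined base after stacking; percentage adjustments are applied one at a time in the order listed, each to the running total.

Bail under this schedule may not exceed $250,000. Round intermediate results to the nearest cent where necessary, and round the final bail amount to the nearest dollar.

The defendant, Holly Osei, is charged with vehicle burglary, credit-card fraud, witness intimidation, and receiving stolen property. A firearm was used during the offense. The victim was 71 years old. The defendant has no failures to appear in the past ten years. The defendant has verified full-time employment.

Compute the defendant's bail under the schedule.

Base amounts from the schedule: vehicle burglary $2,300; credit-card fraud $13,150; witness intimidation $67,500; receiving stolen property $22,400.
Stacking rule: highest base plus 40% of each additional charge. Highest is witness intimidation at $67,500. Additional: $2,300 × 40% = $920; $13,150 × 40% = $5,260; $22,400 × 40% = $8,960. Combined base = $67,500 + $15,140 = $82,640.
No failures to appear in the past ten years (−30%): $82,640 × 0.7 = $57,848.
Verified full-time employment (−35%): $57,848 × 0.65 = $37,601.20.
Offense involved a victim aged 65 or older (+100%): $37,601.20 × 2 = $75,202.40.
Firearm was used or possessed during the offense (+20%): $75,202.40 × 1.2 = $90,242.88.
$90,242.88 is within the $250,000 maximum.
Rounded to the nearest dollar: $90,243.

$90,243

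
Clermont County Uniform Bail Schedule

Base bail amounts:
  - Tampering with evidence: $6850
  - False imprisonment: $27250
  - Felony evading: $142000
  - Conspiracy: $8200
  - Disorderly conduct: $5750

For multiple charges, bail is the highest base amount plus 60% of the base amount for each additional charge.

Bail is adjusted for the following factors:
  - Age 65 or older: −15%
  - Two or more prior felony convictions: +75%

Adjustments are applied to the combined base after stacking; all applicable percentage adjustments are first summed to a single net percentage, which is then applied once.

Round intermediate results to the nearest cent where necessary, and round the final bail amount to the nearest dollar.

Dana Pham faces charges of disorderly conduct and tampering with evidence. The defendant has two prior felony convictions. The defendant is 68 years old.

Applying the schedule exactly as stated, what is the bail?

$16480

Base amounts from the schedule: disorderly conduct $5750; tampering with evidence $6850.
Stacking rule: highest base plus 60% of each additional charge. Highest is tampering with evidence at $6850. Additional: $5750 × 60% = $3450. Combined base = $6850 + $3450 = $10300.
Net percentage adjustment: −15% +75% = +60%. $10300 × 1.6 = $16480.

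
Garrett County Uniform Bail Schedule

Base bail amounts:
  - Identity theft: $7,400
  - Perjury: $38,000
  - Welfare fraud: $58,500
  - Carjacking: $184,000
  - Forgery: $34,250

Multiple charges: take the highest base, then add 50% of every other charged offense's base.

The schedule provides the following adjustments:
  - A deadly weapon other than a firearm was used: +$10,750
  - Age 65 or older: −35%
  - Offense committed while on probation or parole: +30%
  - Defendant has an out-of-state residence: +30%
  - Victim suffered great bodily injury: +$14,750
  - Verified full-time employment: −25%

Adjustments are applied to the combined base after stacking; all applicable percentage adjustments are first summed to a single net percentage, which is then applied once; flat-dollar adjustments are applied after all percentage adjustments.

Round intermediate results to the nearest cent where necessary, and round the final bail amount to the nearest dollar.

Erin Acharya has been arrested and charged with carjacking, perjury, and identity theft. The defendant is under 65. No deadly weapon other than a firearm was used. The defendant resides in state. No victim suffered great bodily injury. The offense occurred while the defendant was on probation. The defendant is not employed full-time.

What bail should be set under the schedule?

$268,710

Base amounts from the schedule: carjacking $184,000; perjury $38,000; identity theft $7,400.
Stacking rule: highest base plus 50% of each additional charge. Highest is carjacking at $184,000. Additional: $38,000 × 50% = $19,000; $7,400 × 50% = $3,700. Combined base = $184,000 + $22,700 = $206,700.
Offense committed while on probation or parole (+30%): $206,700 × 1.3 = $268,710.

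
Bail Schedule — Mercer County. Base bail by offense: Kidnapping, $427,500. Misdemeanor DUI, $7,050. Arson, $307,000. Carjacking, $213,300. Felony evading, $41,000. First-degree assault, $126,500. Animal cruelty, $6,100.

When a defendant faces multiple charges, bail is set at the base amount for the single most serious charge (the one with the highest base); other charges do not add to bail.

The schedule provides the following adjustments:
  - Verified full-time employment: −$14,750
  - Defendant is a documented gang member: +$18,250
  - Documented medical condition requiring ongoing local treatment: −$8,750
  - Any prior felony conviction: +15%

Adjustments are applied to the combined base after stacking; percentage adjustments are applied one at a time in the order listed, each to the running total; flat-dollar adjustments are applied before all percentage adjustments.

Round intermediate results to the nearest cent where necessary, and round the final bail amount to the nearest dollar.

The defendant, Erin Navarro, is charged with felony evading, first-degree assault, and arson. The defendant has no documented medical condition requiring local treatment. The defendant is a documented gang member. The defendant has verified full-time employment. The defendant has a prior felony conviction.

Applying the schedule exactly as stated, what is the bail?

$357,075

Base amounts from the schedule: felony evading $41,000; first-degree assault $126,500; arson $307,000.
Stacking rule: use the highest base only. Highest is arson at $307,000. Combined base = $307,000.
Verified full-time employment (−$14,750 flat): $307,000 − $14,750 = $292,250.
Defendant is a documented gang member (+$18,250 flat): $292,250 + $18,250 = $310,500.
Any prior felony conviction (+15%): $310,500 × 1.15 = $357,075.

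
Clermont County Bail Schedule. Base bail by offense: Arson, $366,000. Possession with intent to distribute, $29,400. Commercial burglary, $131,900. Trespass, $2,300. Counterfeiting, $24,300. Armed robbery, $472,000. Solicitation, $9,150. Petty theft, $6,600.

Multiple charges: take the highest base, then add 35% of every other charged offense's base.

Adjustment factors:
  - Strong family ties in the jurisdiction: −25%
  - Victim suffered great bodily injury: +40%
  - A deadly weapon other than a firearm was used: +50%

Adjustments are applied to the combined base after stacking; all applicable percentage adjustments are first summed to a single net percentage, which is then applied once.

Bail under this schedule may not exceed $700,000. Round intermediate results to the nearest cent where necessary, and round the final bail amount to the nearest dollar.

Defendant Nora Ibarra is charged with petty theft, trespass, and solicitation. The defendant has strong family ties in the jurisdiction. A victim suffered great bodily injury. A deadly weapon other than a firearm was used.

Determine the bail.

$20,237

Base amounts from the schedule: petty theft $6,600; trespass $2,300; solicitation $9,150.
Stacking rule: highest base plus 35% of each additional charge. Highest is solicitation at $9,150. Additional: $6,600 × 35% = $2,310; $2,300 × 35% = $805. Combined base = $9,150 + $3,115 = $12,265.
Net percentage adjustment: −25% +40% +50% = +65%. $12,265 × 1.65 = $20,237.25.
$20,237.25 is within the $700,000 maximum.
Rounded to the nearest dollar: $20,237.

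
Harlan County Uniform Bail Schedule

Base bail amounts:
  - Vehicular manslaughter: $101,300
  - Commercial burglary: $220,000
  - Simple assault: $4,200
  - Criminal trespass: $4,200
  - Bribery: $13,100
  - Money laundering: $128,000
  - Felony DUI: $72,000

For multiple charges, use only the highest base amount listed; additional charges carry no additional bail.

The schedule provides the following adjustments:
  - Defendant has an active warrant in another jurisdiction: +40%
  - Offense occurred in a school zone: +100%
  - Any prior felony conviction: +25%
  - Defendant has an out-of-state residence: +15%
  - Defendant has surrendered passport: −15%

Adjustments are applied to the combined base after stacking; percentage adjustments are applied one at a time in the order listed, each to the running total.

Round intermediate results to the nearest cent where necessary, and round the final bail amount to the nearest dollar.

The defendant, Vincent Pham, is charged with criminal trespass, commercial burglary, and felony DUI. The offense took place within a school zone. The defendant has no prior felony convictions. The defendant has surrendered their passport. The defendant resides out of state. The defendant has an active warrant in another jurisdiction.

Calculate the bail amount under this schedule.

Base amounts from the schedule: criminal trespass $4,200; commercial burglary $220,000; felony DUI $72,000.
Stacking rule: use the highest base only. Highest is commercial burglary at $220,000. Combined base = $220,000.
Defendant has an active warrant in another jurisdiction (+40%): $220,000 × 1.4 = $308,000.
Offense occurred in a school zone (+100%): $308,000 × 2 = $616,000.
Defendant has an out-of-state residence (+15%): $616,000 × 1.15 = $708,400.
Defendant has surrendered passport (−15%): $708,400 × 0.85 = $602,140.

$602,140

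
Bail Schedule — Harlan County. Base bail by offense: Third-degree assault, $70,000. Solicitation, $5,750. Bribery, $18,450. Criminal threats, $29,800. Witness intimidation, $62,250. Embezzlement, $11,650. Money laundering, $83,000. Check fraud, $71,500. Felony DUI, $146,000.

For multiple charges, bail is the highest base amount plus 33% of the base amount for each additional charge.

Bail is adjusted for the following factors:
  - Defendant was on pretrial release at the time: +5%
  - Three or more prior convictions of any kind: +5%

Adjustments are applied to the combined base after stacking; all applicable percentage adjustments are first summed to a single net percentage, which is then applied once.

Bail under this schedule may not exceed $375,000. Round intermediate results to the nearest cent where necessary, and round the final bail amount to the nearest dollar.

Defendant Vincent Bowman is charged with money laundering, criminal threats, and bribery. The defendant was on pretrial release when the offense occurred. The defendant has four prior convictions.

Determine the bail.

$108,815

Base amounts from the schedule: money laundering $83,000; criminal threats $29,800; bribery $18,450.
Stacking rule: highest base plus 33% of each additional charge. Highest is money laundering at $83,000. Additional: $29,800 × 33% = $9,834; $18,450 × 33% = $6,088.50. Combined base = $83,000 + $15,922.50 = $98,922.50.
Net percentage adjustment: +5% +5% = +10%. $98,922.50 × 1.1 = $108,814.75.
$108,814.75 is within the $375,000 maximum.
Rounded to the nearest dollar: $108,815.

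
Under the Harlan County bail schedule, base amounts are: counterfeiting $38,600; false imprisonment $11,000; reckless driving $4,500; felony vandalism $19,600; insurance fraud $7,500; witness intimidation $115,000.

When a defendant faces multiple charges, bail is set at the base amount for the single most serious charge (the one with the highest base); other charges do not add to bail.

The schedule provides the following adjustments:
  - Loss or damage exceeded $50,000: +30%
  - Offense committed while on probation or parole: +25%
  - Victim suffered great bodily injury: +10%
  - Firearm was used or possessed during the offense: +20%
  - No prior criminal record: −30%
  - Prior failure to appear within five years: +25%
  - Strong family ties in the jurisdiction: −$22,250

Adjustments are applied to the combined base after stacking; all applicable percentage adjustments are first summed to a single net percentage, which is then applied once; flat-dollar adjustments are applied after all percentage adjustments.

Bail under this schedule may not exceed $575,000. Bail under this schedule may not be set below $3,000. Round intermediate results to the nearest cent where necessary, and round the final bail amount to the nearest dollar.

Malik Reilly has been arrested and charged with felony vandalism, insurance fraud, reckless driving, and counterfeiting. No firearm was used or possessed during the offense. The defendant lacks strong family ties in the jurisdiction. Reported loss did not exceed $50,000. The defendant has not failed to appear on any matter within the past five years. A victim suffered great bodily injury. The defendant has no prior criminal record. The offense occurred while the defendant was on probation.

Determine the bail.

Base amounts from the schedule: felony vandalism $19,600; insurance fraud $7,500; reckless driving $4,500; counterfeiting $38,600.
Stacking rule: use the highest base only. Highest is counterfeiting at $38,600. Combined base = $38,600.
Net percentage adjustment: +25% +10% −30% = +5%. $38,600 × 1.05 = $40,530.
$40,530 is within the $575,000 maximum.
$40,530 is at or above the $3,000 minimum.

$40,530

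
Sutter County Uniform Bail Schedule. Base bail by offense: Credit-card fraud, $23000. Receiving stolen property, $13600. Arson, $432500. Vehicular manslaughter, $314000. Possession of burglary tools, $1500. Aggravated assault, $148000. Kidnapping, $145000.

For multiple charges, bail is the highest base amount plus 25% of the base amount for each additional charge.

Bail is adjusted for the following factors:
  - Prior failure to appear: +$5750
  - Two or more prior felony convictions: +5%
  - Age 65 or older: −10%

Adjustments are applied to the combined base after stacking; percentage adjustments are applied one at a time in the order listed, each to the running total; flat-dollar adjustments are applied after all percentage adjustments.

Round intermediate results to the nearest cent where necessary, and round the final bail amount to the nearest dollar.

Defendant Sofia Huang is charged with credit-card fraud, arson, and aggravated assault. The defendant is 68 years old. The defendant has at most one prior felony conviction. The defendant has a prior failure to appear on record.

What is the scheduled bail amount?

Base amounts from the schedule: credit-card fraud $23000; arson $432500; aggravated assault $148000.
Stacking rule: highest base plus 25% of each additional charge. Highest is arson at $432500. Additional: $23000 × 25% = $5750; $148000 × 25% = $37000. Combined base = $432500 + $42750 = $475250.
Age 65 or older (−10%): $475250 × 0.9 = $427725.
Prior failure to appear (+$5750 flat): $427725 + $5750 = $433475.

$433475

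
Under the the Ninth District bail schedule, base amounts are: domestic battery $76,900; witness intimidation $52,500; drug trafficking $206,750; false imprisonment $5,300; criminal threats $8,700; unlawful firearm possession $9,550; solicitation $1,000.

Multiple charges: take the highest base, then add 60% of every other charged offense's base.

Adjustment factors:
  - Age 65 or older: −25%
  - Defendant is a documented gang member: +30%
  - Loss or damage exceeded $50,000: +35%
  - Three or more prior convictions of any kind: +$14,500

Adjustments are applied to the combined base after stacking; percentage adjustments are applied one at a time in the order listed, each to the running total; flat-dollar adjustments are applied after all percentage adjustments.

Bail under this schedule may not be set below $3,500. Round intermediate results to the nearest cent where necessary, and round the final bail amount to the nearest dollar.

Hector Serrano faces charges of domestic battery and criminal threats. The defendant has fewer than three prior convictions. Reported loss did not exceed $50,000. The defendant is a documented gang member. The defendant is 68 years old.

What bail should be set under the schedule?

Base amounts from the schedule: domestic battery $76,900; criminal threats $8,700.
Stacking rule: highest base plus 60% of each additional charge. Highest is domestic battery at $76,900. Additional: $8,700 × 60% = $5,220. Combined base = $76,900 + $5,220 = $82,120.
Age 65 or older (−25%): $82,120 × 0.75 = $61,590.
Defendant is a documented gang member (+30%): $61,590 × 1.3 = $80,067.
$80,067 is at or above the $3,500 minimum.

$80,067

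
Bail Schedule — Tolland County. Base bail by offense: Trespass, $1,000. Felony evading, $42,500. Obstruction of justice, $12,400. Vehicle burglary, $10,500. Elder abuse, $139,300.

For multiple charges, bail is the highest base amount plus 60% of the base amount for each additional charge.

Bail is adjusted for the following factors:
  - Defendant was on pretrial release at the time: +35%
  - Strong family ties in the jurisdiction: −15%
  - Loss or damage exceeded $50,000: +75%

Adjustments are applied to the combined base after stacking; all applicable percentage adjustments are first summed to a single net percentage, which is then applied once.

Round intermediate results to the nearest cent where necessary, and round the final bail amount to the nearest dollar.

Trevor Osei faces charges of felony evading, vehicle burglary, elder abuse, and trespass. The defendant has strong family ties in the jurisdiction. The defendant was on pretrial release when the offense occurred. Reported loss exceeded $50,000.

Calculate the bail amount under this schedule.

Base amounts from the schedule: felony evading $42,500; vehicle burglary $10,500; elder abuse $139,300; trespass $1,000.
Stacking rule: highest base plus 60% of each additional charge. Highest is elder abuse at $139,300. Additional: $42,500 × 60% = $25,500; $10,500 × 60% = $6,300; $1,000 × 60% = $600. Combined base = $139,300 + $32,400 = $171,700.
Net percentage adjustment: +35% −15% +75% = +95%. $171,700 × 1.95 = $334,815.

$334,815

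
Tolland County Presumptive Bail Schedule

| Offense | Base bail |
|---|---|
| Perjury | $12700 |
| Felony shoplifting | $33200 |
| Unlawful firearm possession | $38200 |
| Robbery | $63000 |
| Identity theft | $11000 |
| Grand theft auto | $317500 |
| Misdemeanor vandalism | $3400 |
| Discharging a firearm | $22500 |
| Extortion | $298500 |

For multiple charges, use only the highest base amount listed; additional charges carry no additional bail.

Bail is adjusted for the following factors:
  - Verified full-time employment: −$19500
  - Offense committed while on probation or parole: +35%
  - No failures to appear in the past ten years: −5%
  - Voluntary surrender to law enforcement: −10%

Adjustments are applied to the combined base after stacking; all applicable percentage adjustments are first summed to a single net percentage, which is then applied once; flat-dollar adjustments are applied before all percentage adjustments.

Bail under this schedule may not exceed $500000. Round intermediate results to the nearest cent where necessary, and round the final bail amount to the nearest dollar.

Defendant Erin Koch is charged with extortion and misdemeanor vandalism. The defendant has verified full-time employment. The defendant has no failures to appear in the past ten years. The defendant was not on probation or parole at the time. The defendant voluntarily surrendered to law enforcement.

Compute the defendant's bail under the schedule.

$237150

Base amounts from the schedule: extortion $298500; misdemeanor vandalism $3400.
Stacking rule: use the highest base only. Highest is extortion at $298500. Combined base = $298500.
Verified full-time employment (−$19500 flat): $298500 − $19500 = $279000.
Net percentage adjustment: −5% −10% = −15%. $279000 × 0.85 = $237150.
$237150 is within the $500000 maximum.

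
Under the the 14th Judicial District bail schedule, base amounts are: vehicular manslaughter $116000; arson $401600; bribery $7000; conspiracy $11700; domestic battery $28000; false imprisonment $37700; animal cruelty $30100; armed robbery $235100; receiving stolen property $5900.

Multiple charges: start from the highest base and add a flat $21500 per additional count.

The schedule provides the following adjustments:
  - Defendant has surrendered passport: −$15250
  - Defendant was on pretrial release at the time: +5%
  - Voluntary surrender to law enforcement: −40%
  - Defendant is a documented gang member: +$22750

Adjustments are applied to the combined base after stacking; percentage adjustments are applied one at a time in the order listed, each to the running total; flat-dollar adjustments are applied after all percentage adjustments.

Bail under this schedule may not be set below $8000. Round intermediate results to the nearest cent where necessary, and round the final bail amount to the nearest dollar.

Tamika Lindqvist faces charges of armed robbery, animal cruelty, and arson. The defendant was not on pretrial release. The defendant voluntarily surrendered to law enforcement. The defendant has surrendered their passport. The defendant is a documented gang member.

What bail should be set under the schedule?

$274260

Base amounts from the schedule: armed robbery $235100; animal cruelty $30100; arson $401600.
Stacking rule: highest base plus $21500 per additional charge. Highest is arson at $401600; 2 additional charges → +$43000. Combined base = $444600.
Voluntary surrender to law enforcement (−40%): $444600 × 0.6 = $266760.
Defendant has surrendered passport (−$15250 flat): $266760 − $15250 = $251510.
Defendant is a documented gang member (+$22750 flat): $251510 + $22750 = $274260.
$274260 is at or above the $8000 minimum.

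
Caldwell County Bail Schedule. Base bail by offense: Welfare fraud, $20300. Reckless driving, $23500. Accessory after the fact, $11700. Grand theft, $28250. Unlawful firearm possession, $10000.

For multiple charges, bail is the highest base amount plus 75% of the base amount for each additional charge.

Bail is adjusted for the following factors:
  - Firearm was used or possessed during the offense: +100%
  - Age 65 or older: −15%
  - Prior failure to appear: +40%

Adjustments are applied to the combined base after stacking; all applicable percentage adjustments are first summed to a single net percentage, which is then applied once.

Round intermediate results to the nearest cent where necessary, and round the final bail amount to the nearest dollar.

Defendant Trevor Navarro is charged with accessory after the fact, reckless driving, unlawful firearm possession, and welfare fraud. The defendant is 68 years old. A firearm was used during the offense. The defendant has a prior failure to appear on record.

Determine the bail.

Base amounts from the schedule: accessory after the fact $11700; reckless driving $23500; unlawful firearm possession $10000; welfare fraud $20300.
Stacking rule: highest base plus 75% of each additional charge. Highest is reckless driving at $23500. Additional: $11700 × 75% = $8775; $10000 × 75% = $7500; $20300 × 75% = $15225. Combined base = $23500 + $31500 = $55000.
Net percentage adjustment: +100% −15% +40% = +125%. $55000 × 2.25 = $123750.

$123750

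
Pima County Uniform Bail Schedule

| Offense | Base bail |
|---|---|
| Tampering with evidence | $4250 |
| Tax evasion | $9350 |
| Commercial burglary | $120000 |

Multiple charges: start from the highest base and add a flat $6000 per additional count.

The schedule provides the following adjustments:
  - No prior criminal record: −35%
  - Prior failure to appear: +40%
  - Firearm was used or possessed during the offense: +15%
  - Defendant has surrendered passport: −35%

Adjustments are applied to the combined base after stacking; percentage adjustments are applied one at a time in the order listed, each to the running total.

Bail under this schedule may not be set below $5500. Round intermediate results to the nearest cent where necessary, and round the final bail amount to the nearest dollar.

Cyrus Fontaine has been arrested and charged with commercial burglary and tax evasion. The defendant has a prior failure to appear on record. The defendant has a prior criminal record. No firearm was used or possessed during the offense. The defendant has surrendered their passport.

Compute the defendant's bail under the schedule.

Base amounts from the schedule: commercial burglary $120000; tax evasion $9350.
Stacking rule: highest base plus $6000 per additional charge. Highest is commercial burglary at $120000; 1 additional charge → +$6000. Combined base = $126000.
Prior failure to appear (+40%): $126000 × 1.4 = $176400.
Defendant has surrendered passport (−35%): $176400 × 0.65 = $114660.
$114660 is at or above the $5500 minimum.

$114660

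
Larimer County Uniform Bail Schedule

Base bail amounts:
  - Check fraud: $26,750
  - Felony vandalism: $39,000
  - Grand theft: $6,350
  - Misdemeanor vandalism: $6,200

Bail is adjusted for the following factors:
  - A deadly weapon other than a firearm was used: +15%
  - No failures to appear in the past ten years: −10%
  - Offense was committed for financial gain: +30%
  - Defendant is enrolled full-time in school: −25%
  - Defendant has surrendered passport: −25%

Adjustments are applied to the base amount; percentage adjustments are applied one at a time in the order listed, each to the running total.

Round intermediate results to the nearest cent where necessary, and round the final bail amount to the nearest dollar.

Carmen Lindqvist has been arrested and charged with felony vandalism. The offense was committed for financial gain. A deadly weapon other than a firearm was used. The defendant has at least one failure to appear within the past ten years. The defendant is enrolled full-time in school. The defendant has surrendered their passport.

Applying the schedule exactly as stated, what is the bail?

Base amounts from the schedule: felony vandalism $39,000.
Single charge. Combined base = $39,000.
A deadly weapon other than a firearm was used (+15%): $39,000 × 1.15 = $44,850.
Offense was committed for financial gain (+30%): $44,850 × 1.3 = $58,305.
Defendant is enrolled full-time in school (−25%): $58,305 × 0.75 = $43,728.75.
Defendant has surrendered passport (−25%): $43,728.75 × 0.75 = $32,796.56.
Rounded to the nearest dollar: $32,797.

$32,797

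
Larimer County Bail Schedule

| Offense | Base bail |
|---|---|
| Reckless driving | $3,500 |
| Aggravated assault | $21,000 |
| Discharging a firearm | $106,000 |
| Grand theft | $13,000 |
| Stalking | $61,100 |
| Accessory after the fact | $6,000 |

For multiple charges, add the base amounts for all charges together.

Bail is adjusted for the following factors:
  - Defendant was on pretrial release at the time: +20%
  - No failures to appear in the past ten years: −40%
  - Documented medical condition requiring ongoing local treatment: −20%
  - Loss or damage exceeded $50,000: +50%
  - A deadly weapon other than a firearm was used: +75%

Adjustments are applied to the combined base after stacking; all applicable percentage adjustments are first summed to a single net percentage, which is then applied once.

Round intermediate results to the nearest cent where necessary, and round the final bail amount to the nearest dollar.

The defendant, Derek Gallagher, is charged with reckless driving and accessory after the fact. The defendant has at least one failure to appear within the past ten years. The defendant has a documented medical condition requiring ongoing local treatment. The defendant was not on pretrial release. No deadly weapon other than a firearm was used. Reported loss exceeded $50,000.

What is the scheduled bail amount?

Base amounts from the schedule: reckless driving $3,500; accessory after the fact $6,000.
Stacking rule: sum of all bases. $3,500 + $6,000 = $9,500.
Net percentage adjustment: −20% +50% = +30%. $9,500 × 1.3 = $12,350.

$12,350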